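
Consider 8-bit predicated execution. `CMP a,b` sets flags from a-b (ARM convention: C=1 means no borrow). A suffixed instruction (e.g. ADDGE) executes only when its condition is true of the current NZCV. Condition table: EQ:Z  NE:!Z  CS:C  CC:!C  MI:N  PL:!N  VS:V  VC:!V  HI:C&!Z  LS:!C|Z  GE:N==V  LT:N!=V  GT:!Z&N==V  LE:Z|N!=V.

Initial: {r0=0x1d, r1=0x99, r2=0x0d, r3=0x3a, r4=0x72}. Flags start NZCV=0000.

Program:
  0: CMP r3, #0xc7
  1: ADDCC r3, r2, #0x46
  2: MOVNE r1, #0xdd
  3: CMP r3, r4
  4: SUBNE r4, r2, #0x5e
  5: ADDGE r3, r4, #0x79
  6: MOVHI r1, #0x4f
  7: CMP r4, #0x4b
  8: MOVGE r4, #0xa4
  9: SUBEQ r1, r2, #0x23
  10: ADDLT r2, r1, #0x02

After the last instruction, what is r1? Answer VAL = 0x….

0: ✓ CMP  NZCV=0000
1: ✓ ADDCC  r3←0x53
2: ✓ MOVNE  r1←0xdd
3: ✓ CMP  NZCV=1000
4: ✓ SUBNE  r4←0xaf
5: · ADDGE
6: · MOVHI
7: ✓ CMP  NZCV=0011
8: · MOVGE
9: · SUBEQ
10: ✓ ADDLT  r2←0xdf

VAL = 0xdd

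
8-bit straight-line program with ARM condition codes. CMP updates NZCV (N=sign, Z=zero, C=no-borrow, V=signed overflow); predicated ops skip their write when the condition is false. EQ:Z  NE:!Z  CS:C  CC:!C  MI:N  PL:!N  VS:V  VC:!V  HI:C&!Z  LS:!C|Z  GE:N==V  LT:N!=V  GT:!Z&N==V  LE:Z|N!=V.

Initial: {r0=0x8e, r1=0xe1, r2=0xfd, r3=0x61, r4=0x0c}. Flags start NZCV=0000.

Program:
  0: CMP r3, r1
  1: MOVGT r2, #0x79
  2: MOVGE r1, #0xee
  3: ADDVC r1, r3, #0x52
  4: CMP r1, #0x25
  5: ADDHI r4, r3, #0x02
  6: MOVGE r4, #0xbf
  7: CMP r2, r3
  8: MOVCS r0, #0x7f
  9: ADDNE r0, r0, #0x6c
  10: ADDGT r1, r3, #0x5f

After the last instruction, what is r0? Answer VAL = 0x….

[0] flags=1001 → (cmp)
[1] flags=1001 GT?T → r2=0x79
[2] flags=1001 GE?T → r1=0xee
[3] flags=1001 VC?F → skip
[4] flags=1010 → (cmp)
[5] flags=1010 HI?T → r4=0x63
[6] flags=1010 GE?F → skip
[7] flags=0010 → (cmp)
[8] flags=0010 CS?T → r0=0x7f
[9] flags=0010 NE?T → r0=0xeb
[10] flags=0010 GT?T → r1=0xc0

VAL = 0xeb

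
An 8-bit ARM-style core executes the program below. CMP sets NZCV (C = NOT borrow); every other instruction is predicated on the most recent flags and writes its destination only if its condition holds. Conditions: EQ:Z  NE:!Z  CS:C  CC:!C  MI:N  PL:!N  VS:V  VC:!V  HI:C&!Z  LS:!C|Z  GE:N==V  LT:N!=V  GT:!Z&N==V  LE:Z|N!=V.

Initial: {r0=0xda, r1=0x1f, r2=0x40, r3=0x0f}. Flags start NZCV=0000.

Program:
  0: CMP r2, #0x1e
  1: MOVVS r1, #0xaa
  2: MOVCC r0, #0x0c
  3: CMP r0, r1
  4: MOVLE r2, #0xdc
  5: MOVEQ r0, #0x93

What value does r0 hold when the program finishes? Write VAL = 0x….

VAL = 0xda

0: ✓ CMP  NZCV=0010
1: · MOVVS
2: · MOVCC
3: ✓ CMP  NZCV=1010
4: ✓ MOVLE  r2←0xdc
5: · MOVEQ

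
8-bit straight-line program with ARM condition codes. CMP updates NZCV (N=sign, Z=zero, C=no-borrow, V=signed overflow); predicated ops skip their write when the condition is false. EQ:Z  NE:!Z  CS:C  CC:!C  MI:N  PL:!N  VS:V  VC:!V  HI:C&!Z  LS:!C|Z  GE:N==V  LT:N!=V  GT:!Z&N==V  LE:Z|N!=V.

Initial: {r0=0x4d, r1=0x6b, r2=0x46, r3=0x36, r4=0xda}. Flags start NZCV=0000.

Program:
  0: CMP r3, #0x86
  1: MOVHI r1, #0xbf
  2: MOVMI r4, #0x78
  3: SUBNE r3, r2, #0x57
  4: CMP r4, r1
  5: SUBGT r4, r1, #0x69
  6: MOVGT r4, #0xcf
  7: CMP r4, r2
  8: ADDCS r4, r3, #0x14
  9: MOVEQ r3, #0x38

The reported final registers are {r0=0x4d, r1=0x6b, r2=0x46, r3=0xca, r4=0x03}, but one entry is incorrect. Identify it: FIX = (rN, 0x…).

FIX = (r3, 0xef)

0: ✓ CMP  NZCV=1001
1: · MOVHI
2: ✓ MOVMI  r4←0x78
3: ✓ SUBNE  r3←0xef
4: ✓ CMP  NZCV=0010
5: ✓ SUBGT  r4←0x02
6: ✓ MOVGT  r4←0xcf
7: ✓ CMP  NZCV=1010
8: ✓ ADDCS  r4←0x03
9: · MOVEQ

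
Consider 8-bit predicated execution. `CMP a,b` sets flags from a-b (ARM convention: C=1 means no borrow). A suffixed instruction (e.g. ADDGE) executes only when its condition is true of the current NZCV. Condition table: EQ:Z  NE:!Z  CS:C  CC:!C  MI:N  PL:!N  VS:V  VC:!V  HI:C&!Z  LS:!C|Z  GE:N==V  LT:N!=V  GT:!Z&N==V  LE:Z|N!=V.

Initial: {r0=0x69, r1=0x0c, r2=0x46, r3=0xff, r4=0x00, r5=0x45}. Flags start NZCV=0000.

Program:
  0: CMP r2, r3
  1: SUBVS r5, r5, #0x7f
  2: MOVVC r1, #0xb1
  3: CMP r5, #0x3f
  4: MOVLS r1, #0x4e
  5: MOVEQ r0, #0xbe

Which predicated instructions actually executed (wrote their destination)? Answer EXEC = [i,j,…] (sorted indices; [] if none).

EXEC = [2]

0: ✓ CMP  NZCV=0000
1: · SUBVS
2: ✓ MOVVC  r1←0xb1
3: ✓ CMP  NZCV=0010
4: · MOVLS
5: · MOVEQ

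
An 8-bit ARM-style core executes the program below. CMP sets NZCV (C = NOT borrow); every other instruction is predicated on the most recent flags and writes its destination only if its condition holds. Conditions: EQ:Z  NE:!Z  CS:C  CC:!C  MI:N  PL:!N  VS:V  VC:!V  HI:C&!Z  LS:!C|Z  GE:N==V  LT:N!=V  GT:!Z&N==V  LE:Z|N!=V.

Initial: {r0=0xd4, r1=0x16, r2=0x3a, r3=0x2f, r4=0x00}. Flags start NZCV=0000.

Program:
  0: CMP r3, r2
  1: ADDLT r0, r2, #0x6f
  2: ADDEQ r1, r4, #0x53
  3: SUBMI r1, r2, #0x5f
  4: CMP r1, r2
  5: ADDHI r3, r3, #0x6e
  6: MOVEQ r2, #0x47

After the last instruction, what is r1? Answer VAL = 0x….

[0] flags=1000 → (cmp)
[1] flags=1000 LT?T → r0=0xa9
[2] flags=1000 EQ?F → skip
[3] flags=1000 MI?T → r1=0xdb
[4] flags=1010 → (cmp)
[5] flags=1010 HI?T → r3=0x9d
[6] flags=1010 EQ?F → skip

VAL = 0xdb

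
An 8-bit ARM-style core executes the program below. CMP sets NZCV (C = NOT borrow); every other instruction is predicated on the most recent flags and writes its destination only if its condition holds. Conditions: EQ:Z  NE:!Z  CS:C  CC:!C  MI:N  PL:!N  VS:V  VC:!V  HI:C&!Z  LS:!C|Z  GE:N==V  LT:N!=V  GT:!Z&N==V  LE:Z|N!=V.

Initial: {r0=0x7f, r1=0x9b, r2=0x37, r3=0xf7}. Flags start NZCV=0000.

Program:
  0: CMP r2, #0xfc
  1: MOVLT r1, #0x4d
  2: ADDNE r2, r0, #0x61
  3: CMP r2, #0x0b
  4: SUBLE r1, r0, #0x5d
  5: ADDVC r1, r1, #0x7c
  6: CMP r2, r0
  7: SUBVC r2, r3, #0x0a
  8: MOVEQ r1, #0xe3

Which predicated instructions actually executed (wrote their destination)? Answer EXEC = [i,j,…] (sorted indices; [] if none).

0: ✓ CMP  NZCV=0000
1: · MOVLT
2: ✓ ADDNE  r2←0xe0
3: ✓ CMP  NZCV=1010
4: ✓ SUBLE  r1←0x22
5: ✓ ADDVC  r1←0x9e
6: ✓ CMP  NZCV=0011
7: · SUBVC
8: · MOVEQ

EXEC = [2,4,5]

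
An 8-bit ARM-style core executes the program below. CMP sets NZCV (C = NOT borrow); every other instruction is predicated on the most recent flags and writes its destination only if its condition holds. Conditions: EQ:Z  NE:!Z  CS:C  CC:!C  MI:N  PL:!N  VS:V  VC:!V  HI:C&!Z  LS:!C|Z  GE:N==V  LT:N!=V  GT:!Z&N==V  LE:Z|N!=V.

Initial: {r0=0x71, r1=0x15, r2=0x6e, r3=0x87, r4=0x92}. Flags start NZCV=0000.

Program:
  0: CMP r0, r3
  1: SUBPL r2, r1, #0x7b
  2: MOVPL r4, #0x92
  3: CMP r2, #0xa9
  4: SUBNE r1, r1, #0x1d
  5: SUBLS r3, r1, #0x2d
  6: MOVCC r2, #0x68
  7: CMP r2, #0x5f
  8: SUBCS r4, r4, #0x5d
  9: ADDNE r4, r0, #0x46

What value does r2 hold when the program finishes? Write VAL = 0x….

VAL = 0x68

[0] flags=1001 → (cmp)
[1] flags=1001 PL?F → skip
[2] flags=1001 PL?F → skip
[3] flags=1001 → (cmp)
[4] flags=1001 NE?T → r1=0xf8
[5] flags=1001 LS?T → r3=0xcb
[6] flags=1001 CC?T → r2=0x68
[7] flags=0010 → (cmp)
[8] flags=0010 CS?T → r4=0x35
[9] flags=0010 NE?T → r4=0xb7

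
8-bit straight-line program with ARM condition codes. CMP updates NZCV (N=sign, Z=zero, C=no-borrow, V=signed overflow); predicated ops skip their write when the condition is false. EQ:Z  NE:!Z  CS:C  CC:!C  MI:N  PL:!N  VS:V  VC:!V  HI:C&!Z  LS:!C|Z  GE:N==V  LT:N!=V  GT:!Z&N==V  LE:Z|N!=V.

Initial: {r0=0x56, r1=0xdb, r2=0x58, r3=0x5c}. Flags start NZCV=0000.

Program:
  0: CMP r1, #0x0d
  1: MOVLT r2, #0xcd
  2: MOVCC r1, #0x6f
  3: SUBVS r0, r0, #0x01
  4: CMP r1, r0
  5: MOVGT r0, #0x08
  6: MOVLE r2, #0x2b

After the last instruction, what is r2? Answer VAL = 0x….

0: ✓ CMP  NZCV=1010
1: ✓ MOVLT  r2←0xcd
2: · MOVCC
3: · SUBVS
4: ✓ CMP  NZCV=1010
5: · MOVGT
6: ✓ MOVLE  r2←0x2b

VAL = 0x2b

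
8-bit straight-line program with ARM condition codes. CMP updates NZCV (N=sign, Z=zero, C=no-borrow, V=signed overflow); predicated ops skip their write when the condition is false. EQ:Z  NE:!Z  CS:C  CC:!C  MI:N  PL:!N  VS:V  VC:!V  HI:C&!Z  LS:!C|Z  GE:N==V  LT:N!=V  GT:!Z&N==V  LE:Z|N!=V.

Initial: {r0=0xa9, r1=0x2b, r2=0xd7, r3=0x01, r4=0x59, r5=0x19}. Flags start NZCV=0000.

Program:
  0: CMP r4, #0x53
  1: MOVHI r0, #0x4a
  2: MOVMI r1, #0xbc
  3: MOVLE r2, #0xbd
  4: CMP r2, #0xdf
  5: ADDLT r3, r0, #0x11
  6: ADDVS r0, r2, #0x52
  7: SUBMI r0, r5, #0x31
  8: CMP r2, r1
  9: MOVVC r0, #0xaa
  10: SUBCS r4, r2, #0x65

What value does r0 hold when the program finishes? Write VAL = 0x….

0: ✓ CMP  NZCV=0010
1: ✓ MOVHI  r0←0x4a
2: · MOVMI
3: · MOVLE
4: ✓ CMP  NZCV=1000
5: ✓ ADDLT  r3←0x5b
6: · ADDVS
7: ✓ SUBMI  r0←0xe8
8: ✓ CMP  NZCV=1010
9: ✓ MOVVC  r0←0xaa
10: ✓ SUBCS  r4←0x72

VAL = 0xaa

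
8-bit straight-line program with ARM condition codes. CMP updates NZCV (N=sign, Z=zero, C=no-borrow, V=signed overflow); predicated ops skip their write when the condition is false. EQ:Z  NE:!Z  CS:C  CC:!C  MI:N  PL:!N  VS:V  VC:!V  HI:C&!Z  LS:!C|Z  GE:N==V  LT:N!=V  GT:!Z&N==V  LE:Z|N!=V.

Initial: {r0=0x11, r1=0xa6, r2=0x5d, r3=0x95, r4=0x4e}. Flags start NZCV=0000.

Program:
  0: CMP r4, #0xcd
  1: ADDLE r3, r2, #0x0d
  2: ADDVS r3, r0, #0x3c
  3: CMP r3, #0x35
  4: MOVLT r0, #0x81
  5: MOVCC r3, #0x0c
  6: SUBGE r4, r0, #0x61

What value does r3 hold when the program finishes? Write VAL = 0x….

[0] flags=1001 → (cmp)
[1] flags=1001 LE?F → skip
[2] flags=1001 VS?T → r3=0x4d
[3] flags=0010 → (cmp)
[4] flags=0010 LT?F → skip
[5] flags=0010 CC?F → skip
[6] flags=0010 GE?T → r4=0xb0

VAL = 0x4d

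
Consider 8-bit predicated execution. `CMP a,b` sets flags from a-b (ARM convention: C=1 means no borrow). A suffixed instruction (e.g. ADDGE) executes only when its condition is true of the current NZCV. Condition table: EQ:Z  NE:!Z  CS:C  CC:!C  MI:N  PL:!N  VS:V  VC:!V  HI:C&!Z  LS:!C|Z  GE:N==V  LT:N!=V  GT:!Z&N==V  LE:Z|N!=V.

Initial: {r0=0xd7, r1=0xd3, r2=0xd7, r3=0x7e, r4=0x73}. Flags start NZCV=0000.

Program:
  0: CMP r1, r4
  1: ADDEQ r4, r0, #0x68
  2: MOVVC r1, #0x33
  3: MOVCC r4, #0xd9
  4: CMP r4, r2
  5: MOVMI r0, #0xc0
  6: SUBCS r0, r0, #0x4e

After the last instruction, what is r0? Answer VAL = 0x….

0: ✓ CMP  NZCV=0011
1: · ADDEQ
2: · MOVVC
3: · MOVCC
4: ✓ CMP  NZCV=1001
5: ✓ MOVMI  r0←0xc0
6: · SUBCS

VAL = 0xc0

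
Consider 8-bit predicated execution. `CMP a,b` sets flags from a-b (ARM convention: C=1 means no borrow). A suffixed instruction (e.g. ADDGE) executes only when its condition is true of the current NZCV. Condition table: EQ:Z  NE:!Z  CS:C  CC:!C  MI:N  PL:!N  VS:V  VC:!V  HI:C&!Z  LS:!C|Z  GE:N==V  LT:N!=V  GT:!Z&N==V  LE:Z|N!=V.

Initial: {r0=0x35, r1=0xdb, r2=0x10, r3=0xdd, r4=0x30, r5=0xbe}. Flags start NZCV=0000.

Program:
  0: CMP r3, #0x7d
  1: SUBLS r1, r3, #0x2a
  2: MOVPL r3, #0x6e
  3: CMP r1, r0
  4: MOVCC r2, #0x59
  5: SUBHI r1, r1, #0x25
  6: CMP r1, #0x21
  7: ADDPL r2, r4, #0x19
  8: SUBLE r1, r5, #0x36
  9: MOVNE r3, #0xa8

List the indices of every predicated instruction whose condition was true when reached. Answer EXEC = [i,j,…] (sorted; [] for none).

EXEC = [2,5,8,9]

[0] flags=0011 → (cmp)
[1] flags=0011 LS?F → skip
[2] flags=0011 PL?T → r3=0x6e
[3] flags=1010 → (cmp)
[4] flags=1010 CC?F → skip
[5] flags=1010 HI?T → r1=0xb6
[6] flags=1010 → (cmp)
[7] flags=1010 PL?F → skip
[8] flags=1010 LE?T → r1=0x88
[9] flags=1010 NE?T → r3=0xa8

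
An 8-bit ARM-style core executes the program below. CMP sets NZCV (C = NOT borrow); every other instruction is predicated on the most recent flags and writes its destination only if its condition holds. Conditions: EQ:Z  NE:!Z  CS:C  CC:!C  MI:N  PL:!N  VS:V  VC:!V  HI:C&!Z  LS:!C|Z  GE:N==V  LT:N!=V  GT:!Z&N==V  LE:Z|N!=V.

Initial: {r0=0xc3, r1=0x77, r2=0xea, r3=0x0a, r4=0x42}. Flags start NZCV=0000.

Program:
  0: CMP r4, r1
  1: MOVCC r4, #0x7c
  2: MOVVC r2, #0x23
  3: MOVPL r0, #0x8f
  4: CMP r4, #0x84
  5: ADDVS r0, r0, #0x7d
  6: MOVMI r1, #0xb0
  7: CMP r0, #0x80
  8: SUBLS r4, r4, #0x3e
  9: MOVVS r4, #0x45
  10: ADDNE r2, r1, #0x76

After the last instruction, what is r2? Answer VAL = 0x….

[0] flags=1000 → (cmp)
[1] flags=1000 CC?T → r4=0x7c
[2] flags=1000 VC?T → r2=0x23
[3] flags=1000 PL?F → skip
[4] flags=1001 → (cmp)
[5] flags=1001 VS?T → r0=0x40
[6] flags=1001 MI?T → r1=0xb0
[7] flags=1001 → (cmp)
[8] flags=1001 LS?T → r4=0x3e
[9] flags=1001 VS?T → r4=0x45
[10] flags=1001 NE?T → r2=0x26

VAL = 0x26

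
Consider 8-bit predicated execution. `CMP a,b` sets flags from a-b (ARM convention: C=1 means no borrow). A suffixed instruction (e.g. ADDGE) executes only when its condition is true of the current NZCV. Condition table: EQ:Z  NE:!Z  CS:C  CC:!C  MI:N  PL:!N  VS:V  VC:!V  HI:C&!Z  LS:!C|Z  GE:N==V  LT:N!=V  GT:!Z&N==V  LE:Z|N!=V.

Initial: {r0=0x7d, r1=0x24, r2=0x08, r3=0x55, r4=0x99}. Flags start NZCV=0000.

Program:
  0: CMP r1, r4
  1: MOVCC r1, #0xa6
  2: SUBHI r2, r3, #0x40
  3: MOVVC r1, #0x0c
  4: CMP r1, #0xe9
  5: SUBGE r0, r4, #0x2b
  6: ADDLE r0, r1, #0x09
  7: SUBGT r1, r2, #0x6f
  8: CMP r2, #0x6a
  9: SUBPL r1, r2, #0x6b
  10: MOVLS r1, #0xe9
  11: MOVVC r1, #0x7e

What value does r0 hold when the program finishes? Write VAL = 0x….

[0] flags=1001 → (cmp)
[1] flags=1001 CC?T → r1=0xa6
[2] flags=1001 HI?F → skip
[3] flags=1001 VC?F → skip
[4] flags=1000 → (cmp)
[5] flags=1000 GE?F → skip
[6] flags=1000 LE?T → r0=0xaf
[7] flags=1000 GT?F → skip
[8] flags=1000 → (cmp)
[9] flags=1000 PL?F → skip
[10] flags=1000 LS?T → r1=0xe9
[11] flags=1000 VC?T → r1=0x7e

VAL = 0xaf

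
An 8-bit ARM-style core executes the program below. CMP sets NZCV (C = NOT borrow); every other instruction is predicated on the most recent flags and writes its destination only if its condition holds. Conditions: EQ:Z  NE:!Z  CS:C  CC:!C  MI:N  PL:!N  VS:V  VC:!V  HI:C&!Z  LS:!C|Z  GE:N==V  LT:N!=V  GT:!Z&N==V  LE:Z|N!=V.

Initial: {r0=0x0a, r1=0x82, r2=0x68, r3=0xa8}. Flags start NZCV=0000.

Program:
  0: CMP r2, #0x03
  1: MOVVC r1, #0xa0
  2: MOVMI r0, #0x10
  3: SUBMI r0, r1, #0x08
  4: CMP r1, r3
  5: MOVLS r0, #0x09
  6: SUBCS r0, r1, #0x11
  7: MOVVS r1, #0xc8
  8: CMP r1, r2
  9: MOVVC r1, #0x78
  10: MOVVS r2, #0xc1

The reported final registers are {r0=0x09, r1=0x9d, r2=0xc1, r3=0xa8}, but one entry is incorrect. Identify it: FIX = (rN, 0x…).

FIX = (r1, 0xa0)

[0] flags=0010 → (cmp)
[1] flags=0010 VC?T → r1=0xa0
[2] flags=0010 MI?F → skip
[3] flags=0010 MI?F → skip
[4] flags=1000 → (cmp)
[5] flags=1000 LS?T → r0=0x09
[6] flags=1000 CS?F → skip
[7] flags=1000 VS?F → skip
[8] flags=0011 → (cmp)
[9] flags=0011 VC?F → skip
[10] flags=0011 VS?T → r2=0xc1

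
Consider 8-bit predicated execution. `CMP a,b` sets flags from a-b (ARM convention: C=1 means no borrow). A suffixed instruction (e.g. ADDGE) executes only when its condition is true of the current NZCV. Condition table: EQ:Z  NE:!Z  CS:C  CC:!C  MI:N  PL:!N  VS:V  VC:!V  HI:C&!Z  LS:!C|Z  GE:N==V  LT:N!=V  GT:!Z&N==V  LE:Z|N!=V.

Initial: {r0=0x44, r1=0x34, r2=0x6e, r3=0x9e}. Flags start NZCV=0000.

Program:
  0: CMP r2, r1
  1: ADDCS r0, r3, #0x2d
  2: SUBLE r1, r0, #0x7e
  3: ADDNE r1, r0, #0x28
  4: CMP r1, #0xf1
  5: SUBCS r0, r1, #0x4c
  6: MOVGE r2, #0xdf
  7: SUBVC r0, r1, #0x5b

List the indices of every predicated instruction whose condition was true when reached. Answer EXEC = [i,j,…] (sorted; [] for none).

0: ✓ CMP  NZCV=0010
1: ✓ ADDCS  r0←0xcb
2: · SUBLE
3: ✓ ADDNE  r1←0xf3
4: ✓ CMP  NZCV=0010
5: ✓ SUBCS  r0←0xa7
6: ✓ MOVGE  r2←0xdf
7: ✓ SUBVC  r0←0x98

EXEC = [1,3,5,6,7]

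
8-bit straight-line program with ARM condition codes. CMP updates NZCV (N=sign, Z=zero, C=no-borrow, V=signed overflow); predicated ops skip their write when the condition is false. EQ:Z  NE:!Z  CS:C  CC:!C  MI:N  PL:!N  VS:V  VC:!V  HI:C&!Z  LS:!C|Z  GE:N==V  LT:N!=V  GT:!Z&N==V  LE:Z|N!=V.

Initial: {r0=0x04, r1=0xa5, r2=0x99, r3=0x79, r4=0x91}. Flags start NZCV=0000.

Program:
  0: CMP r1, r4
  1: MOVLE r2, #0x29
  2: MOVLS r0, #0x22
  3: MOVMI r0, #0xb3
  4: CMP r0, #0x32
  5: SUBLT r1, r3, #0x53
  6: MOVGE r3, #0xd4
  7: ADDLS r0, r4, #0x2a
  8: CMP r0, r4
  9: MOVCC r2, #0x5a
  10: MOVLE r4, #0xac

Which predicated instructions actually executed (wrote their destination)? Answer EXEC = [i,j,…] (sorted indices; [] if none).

EXEC = [5,7]

[0] flags=0010 → (cmp)
[1] flags=0010 LE?F → skip
[2] flags=0010 LS?F → skip
[3] flags=0010 MI?F → skip
[4] flags=1000 → (cmp)
[5] flags=1000 LT?T → r1=0x26
[6] flags=1000 GE?F → skip
[7] flags=1000 LS?T → r0=0xbb
[8] flags=0010 → (cmp)
[9] flags=0010 CC?F → skip
[10] flags=0010 LE?F → skip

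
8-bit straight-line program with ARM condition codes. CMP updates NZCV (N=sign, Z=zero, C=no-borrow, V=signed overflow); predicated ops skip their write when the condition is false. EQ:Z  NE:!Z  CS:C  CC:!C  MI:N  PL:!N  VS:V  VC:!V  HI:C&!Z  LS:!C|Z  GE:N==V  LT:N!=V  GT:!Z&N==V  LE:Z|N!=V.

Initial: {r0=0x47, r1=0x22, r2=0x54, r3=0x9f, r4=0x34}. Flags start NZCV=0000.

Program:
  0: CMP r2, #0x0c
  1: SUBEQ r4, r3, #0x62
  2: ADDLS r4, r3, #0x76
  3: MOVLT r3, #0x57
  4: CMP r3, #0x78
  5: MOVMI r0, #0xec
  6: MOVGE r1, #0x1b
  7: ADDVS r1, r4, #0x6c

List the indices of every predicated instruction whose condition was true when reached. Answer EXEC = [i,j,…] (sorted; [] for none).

EXEC = [7]

[0] flags=0010 → (cmp)
[1] flags=0010 EQ?F → skip
[2] flags=0010 LS?F → skip
[3] flags=0010 LT?F → skip
[4] flags=0011 → (cmp)
[5] flags=0011 MI?F → skip
[6] flags=0011 GE?F → skip
[7] flags=0011 VS?T → r1=0xa0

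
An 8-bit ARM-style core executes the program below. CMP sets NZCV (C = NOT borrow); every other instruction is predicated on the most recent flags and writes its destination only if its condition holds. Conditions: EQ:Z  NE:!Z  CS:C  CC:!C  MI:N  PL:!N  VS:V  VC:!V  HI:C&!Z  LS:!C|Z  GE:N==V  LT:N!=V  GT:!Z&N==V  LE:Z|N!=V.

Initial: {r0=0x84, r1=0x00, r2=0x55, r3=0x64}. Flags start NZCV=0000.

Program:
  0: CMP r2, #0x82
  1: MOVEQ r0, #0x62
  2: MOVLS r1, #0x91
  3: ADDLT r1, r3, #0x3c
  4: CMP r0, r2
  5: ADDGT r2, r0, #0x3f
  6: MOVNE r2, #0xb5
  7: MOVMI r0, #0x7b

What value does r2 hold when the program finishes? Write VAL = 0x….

[0] flags=1001 → (cmp)
[1] flags=1001 EQ?F → skip
[2] flags=1001 LS?T → r1=0x91
[3] flags=1001 LT?F → skip
[4] flags=0011 → (cmp)
[5] flags=0011 GT?F → skip
[6] flags=0011 NE?T → r2=0xb5
[7] flags=0011 MI?F → skip

VAL = 0xb5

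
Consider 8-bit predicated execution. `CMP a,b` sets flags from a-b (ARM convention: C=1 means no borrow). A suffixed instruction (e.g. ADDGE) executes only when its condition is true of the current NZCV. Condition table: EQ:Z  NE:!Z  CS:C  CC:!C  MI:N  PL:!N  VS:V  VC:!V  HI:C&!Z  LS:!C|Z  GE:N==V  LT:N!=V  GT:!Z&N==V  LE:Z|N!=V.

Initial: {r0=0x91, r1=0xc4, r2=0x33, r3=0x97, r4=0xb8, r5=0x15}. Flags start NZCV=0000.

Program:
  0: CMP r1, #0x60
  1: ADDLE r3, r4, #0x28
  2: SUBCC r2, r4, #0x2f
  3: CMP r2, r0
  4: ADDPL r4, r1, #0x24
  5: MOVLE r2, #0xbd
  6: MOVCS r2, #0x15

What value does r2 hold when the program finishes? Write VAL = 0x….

VAL = 0x33

0: ✓ CMP  NZCV=0011
1: ✓ ADDLE  r3←0xe0
2: · SUBCC
3: ✓ CMP  NZCV=1001
4: · ADDPL
5: · MOVLE
6: · MOVCS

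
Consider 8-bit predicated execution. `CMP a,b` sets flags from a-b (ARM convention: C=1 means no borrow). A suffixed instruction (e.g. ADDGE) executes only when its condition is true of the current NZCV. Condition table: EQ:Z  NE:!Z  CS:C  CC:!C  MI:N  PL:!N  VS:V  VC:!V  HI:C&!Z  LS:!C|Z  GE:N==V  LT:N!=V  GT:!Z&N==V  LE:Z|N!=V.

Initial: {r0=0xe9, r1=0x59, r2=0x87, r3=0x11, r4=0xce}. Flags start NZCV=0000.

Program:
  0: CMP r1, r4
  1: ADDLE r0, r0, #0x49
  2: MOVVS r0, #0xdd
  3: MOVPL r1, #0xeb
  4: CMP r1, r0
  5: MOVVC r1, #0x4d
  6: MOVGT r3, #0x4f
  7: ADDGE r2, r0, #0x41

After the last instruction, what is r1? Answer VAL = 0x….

[0] flags=1001 → (cmp)
[1] flags=1001 LE?F → skip
[2] flags=1001 VS?T → r0=0xdd
[3] flags=1001 PL?F → skip
[4] flags=0000 → (cmp)
[5] flags=0000 VC?T → r1=0x4d
[6] flags=0000 GT?T → r3=0x4f
[7] flags=0000 GE?T → r2=0x1e

VAL = 0x4d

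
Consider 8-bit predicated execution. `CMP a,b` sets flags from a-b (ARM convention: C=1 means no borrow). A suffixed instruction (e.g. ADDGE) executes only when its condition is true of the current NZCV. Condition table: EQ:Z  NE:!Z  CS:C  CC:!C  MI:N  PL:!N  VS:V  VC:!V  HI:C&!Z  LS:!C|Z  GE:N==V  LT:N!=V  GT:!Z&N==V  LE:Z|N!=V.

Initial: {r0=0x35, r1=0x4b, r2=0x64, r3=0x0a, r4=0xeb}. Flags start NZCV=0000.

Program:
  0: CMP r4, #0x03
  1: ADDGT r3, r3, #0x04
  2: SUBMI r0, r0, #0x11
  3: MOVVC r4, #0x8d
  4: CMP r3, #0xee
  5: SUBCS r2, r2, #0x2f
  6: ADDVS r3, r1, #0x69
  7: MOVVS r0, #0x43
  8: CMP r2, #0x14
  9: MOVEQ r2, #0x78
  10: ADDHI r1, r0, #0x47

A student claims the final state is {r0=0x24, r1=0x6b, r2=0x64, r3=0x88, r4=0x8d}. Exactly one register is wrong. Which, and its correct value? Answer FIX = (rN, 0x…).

FIX = (r3, 0x0a)

[0] flags=1010 → (cmp)
[1] flags=1010 GT?F → skip
[2] flags=1010 MI?T → r0=0x24
[3] flags=1010 VC?T → r4=0x8d
[4] flags=0000 → (cmp)
[5] flags=0000 CS?F → skip
[6] flags=0000 VS?F → skip
[7] flags=0000 VS?F → skip
[8] flags=0010 → (cmp)
[9] flags=0010 EQ?F → skip
[10] flags=0010 HI?T → r1=0x6b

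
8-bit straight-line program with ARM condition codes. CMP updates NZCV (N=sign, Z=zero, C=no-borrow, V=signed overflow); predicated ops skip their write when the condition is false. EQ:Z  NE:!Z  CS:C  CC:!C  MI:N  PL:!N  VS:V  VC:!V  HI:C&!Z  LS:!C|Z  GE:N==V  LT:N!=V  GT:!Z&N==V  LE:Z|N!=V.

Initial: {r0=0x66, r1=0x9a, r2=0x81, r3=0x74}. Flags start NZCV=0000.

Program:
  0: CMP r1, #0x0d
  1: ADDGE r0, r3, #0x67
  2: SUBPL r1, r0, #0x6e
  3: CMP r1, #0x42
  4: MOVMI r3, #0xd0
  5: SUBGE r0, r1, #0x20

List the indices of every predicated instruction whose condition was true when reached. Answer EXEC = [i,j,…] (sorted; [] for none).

EXEC = []

[0] flags=1010 → (cmp)
[1] flags=1010 GE?F → skip
[2] flags=1010 PL?F → skip
[3] flags=0011 → (cmp)
[4] flags=0011 MI?F → skip
[5] flags=0011 GE?F → skip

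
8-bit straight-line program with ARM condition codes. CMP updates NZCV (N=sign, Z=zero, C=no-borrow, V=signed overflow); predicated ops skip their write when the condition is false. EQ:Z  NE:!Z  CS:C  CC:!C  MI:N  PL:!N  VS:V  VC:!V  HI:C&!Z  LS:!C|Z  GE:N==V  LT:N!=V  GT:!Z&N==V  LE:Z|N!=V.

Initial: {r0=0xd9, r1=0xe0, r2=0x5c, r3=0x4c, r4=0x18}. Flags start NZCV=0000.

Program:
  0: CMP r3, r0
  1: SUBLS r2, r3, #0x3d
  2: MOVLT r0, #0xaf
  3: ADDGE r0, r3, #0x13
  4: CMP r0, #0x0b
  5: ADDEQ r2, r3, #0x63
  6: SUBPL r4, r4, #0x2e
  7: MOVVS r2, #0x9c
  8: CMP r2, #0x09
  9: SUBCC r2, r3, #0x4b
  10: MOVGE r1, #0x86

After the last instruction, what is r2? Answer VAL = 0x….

VAL = 0x0f

0: ✓ CMP  NZCV=0000
1: ✓ SUBLS  r2←0x0f
2: · MOVLT
3: ✓ ADDGE  r0←0x5f
4: ✓ CMP  NZCV=0010
5: · ADDEQ
6: ✓ SUBPL  r4←0xea
7: · MOVVS
8: ✓ CMP  NZCV=0010
9: · SUBCC
10: ✓ MOVGE  r1←0x86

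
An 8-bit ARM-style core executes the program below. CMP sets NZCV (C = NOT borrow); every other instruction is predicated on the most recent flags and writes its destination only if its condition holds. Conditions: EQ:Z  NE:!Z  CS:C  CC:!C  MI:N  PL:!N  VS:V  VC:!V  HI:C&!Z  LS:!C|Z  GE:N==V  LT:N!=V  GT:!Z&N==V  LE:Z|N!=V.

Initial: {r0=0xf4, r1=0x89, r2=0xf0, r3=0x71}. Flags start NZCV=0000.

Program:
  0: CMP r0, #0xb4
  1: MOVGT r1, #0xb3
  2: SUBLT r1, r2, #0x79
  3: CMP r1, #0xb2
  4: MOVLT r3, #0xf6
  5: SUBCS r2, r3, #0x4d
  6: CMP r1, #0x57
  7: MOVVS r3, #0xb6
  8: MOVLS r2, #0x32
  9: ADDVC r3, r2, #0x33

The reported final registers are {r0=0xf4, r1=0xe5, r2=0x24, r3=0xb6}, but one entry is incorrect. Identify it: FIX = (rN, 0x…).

FIX = (r1, 0xb3)

0: ✓ CMP  NZCV=0010
1: ✓ MOVGT  r1←0xb3
2: · SUBLT
3: ✓ CMP  NZCV=0010
4: · MOVLT
5: ✓ SUBCS  r2←0x24
6: ✓ CMP  NZCV=0011
7: ✓ MOVVS  r3←0xb6
8: · MOVLS
9: · ADDVC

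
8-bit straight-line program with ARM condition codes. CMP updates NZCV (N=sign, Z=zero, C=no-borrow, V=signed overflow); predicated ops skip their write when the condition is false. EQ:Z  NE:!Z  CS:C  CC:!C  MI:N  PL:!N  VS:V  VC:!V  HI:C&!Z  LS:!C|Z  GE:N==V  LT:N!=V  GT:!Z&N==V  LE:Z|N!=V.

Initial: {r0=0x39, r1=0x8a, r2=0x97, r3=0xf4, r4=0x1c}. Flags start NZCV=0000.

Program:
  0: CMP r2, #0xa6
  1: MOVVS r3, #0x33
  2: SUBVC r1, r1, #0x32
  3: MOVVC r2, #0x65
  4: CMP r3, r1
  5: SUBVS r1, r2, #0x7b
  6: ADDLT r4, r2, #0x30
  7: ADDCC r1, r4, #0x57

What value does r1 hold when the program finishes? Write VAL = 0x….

[0] flags=1000 → (cmp)
[1] flags=1000 VS?F → skip
[2] flags=1000 VC?T → r1=0x58
[3] flags=1000 VC?T → r2=0x65
[4] flags=1010 → (cmp)
[5] flags=1010 VS?F → skip
[6] flags=1010 LT?T → r4=0x95
[7] flags=1010 CC?F → skip

VAL = 0x58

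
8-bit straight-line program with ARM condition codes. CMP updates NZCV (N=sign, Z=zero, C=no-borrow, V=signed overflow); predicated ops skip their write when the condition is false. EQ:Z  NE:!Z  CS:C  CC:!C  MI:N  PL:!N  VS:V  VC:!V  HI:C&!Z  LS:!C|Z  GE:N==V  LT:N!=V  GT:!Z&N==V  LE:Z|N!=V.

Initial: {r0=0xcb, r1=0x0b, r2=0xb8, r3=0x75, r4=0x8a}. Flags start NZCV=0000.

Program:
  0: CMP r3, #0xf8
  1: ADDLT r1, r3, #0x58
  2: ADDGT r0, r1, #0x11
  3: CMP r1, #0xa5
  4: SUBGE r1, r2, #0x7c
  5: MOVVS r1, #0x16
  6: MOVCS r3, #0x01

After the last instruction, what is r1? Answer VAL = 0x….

VAL = 0x3c

0: ✓ CMP  NZCV=0000
1: · ADDLT
2: ✓ ADDGT  r0←0x1c
3: ✓ CMP  NZCV=0000
4: ✓ SUBGE  r1←0x3c
5: · MOVVS
6: · MOVCS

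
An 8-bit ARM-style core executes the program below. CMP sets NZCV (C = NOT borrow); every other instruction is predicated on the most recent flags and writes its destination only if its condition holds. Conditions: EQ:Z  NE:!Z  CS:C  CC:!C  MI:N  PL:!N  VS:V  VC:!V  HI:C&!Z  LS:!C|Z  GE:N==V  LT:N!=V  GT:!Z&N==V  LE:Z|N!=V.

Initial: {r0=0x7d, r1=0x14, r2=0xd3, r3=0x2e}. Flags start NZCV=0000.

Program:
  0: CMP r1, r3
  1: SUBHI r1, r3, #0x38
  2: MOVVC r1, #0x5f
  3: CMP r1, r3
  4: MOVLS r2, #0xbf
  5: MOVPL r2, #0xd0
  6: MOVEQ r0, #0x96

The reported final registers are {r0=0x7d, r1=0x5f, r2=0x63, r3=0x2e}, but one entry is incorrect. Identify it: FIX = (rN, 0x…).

FIX = (r2, 0xd0)

0: ✓ CMP  NZCV=1000
1: · SUBHI
2: ✓ MOVVC  r1←0x5f
3: ✓ CMP  NZCV=0010
4: · MOVLS
5: ✓ MOVPL  r2←0xd0
6: · MOVEQ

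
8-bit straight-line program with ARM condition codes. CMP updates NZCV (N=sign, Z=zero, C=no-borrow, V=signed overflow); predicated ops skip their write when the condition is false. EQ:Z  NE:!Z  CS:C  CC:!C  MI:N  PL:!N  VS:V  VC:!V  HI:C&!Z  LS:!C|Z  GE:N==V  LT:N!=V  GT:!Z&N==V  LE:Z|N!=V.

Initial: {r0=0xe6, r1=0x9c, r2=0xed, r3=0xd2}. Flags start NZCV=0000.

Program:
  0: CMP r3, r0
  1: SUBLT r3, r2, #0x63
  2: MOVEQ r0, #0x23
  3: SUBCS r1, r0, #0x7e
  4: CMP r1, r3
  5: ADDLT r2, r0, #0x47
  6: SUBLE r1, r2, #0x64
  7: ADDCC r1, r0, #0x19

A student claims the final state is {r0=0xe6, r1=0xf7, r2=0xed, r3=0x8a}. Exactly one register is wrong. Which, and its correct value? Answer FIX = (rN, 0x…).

0: ✓ CMP  NZCV=1000
1: ✓ SUBLT  r3←0x8a
2: · MOVEQ
3: · SUBCS
4: ✓ CMP  NZCV=0010
5: · ADDLT
6: · SUBLE
7: · ADDCC

FIX = (r1, 0x9c)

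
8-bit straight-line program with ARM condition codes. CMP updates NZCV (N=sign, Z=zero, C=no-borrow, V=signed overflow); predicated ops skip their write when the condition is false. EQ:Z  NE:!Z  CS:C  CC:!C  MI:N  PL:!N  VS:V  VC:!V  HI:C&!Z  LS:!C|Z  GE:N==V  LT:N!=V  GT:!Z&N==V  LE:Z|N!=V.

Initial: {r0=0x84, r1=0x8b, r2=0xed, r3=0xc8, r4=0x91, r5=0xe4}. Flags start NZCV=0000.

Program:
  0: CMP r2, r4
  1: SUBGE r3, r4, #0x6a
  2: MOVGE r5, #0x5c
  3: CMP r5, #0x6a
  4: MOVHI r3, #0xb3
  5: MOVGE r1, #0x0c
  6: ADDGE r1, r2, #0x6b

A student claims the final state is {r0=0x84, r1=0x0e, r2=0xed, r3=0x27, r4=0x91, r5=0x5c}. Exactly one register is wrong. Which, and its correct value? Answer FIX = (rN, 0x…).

[0] flags=0010 → (cmp)
[1] flags=0010 GE?T → r3=0x27
[2] flags=0010 GE?T → r5=0x5c
[3] flags=1000 → (cmp)
[4] flags=1000 HI?F → skip
[5] flags=1000 GE?F → skip
[6] flags=1000 GE?F → skip

FIX = (r1, 0x8b)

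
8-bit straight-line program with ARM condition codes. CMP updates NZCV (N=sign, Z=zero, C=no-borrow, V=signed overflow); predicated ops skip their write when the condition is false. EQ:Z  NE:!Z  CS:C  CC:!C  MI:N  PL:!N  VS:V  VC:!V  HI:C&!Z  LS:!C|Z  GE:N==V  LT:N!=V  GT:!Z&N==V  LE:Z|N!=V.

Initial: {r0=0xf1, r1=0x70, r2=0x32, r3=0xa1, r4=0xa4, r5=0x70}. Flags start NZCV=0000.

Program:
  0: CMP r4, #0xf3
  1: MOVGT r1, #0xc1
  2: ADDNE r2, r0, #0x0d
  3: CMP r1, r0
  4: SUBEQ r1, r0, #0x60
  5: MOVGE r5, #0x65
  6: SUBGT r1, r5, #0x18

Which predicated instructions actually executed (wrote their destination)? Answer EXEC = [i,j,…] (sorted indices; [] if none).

0: ✓ CMP  NZCV=1000
1: · MOVGT
2: ✓ ADDNE  r2←0xfe
3: ✓ CMP  NZCV=0000
4: · SUBEQ
5: ✓ MOVGE  r5←0x65
6: ✓ SUBGT  r1←0x4d

EXEC = [2,5,6]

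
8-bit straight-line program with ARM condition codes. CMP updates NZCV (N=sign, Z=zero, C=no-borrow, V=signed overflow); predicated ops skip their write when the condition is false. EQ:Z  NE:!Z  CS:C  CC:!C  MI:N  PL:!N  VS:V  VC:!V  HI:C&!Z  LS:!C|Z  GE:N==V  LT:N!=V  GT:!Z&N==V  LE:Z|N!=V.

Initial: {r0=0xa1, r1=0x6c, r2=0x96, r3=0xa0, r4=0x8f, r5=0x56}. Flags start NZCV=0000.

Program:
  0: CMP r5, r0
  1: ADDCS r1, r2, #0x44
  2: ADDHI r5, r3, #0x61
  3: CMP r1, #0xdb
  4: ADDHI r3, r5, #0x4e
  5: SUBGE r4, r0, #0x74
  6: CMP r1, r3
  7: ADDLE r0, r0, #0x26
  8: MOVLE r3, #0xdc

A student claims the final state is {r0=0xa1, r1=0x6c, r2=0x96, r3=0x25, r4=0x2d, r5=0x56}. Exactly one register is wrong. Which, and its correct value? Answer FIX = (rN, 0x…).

FIX = (r3, 0xa0)

0: ✓ CMP  NZCV=1001
1: · ADDCS
2: · ADDHI
3: ✓ CMP  NZCV=1001
4: · ADDHI
5: ✓ SUBGE  r4←0x2d
6: ✓ CMP  NZCV=1001
7: · ADDLE
8: · MOVLE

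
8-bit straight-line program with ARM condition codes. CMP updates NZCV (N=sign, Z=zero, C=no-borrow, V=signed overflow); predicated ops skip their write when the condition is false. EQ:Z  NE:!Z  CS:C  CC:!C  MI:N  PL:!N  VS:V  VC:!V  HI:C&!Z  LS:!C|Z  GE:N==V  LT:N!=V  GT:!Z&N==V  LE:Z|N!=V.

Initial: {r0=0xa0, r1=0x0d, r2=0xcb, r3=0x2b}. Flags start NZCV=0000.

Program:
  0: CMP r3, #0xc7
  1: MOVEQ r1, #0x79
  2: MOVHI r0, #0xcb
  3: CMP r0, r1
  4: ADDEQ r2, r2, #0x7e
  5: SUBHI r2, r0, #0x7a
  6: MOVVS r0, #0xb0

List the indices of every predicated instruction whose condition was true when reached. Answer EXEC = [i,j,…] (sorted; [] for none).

EXEC = [5]

[0] flags=0000 → (cmp)
[1] flags=0000 EQ?F → skip
[2] flags=0000 HI?F → skip
[3] flags=1010 → (cmp)
[4] flags=1010 EQ?F → skip
[5] flags=1010 HI?T → r2=0x26
[6] flags=1010 VS?F → skip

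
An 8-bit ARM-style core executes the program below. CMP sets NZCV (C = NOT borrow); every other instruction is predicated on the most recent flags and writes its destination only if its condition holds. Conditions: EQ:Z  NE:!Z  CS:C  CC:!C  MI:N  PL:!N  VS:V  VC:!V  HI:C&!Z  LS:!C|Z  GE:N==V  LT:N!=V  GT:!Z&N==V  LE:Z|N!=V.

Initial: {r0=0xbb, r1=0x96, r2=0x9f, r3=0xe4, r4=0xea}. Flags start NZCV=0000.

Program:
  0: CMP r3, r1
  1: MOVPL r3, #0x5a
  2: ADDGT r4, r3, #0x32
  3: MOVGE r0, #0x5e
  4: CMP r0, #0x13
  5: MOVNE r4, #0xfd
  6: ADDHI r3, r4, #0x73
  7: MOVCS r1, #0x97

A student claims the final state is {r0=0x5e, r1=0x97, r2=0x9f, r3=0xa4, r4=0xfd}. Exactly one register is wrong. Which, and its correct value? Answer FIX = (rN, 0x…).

[0] flags=0010 → (cmp)
[1] flags=0010 PL?T → r3=0x5a
[2] flags=0010 GT?T → r4=0x8c
[3] flags=0010 GE?T → r0=0x5e
[4] flags=0010 → (cmp)
[5] flags=0010 NE?T → r4=0xfd
[6] flags=0010 HI?T → r3=0x70
[7] flags=0010 CS?T → r1=0x97

FIX = (r3, 0x70)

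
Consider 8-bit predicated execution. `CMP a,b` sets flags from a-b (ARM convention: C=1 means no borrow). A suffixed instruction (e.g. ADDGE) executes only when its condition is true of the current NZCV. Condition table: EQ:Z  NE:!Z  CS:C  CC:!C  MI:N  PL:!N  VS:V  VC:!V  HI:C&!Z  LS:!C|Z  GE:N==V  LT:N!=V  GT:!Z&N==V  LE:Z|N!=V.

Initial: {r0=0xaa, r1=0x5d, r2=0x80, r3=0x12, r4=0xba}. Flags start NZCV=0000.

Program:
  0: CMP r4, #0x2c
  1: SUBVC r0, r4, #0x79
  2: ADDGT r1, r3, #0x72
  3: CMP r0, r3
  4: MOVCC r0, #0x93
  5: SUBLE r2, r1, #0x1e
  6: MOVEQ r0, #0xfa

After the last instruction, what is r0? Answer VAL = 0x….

[0] flags=1010 → (cmp)
[1] flags=1010 VC?T → r0=0x41
[2] flags=1010 GT?F → skip
[3] flags=0010 → (cmp)
[4] flags=0010 CC?F → skip
[5] flags=0010 LE?F → skip
[6] flags=0010 EQ?F → skip

VAL = 0x41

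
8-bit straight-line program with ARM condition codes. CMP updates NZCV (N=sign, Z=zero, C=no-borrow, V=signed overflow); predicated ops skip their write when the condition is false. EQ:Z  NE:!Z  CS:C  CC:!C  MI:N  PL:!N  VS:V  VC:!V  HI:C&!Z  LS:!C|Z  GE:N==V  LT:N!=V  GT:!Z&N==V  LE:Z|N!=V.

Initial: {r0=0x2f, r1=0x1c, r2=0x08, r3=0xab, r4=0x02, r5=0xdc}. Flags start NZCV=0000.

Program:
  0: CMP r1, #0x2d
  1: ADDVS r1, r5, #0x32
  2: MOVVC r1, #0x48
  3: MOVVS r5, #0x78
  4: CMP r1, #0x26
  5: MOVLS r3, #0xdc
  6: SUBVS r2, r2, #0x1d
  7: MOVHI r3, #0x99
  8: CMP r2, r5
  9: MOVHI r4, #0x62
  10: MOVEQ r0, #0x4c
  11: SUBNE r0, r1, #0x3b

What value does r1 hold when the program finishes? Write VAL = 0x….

VAL = 0x48

[0] flags=1000 → (cmp)
[1] flags=1000 VS?F → skip
[2] flags=1000 VC?T → r1=0x48
[3] flags=1000 VS?F → skip
[4] flags=0010 → (cmp)
[5] flags=0010 LS?F → skip
[6] flags=0010 VS?F → skip
[7] flags=0010 HI?T → r3=0x99
[8] flags=0000 → (cmp)
[9] flags=0000 HI?F → skip
[10] flags=0000 EQ?F → skip
[11] flags=0000 NE?T → r0=0x0d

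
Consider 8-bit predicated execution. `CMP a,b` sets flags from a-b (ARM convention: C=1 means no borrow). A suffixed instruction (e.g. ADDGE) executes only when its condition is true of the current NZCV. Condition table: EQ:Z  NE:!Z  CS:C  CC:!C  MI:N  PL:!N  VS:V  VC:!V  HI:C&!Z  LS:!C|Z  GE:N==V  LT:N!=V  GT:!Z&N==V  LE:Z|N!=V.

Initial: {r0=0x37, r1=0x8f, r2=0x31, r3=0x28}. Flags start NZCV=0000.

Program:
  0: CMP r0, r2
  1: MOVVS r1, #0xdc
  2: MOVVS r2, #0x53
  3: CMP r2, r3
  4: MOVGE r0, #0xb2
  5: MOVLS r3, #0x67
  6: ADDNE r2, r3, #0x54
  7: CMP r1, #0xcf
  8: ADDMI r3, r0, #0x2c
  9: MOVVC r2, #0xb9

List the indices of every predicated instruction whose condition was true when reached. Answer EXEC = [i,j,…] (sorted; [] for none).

0: ✓ CMP  NZCV=0010
1: · MOVVS
2: · MOVVS
3: ✓ CMP  NZCV=0010
4: ✓ MOVGE  r0←0xb2
5: · MOVLS
6: ✓ ADDNE  r2←0x7c
7: ✓ CMP  NZCV=1000
8: ✓ ADDMI  r3←0xde
9: ✓ MOVVC  r2←0xb9

EXEC = [4,6,8,9]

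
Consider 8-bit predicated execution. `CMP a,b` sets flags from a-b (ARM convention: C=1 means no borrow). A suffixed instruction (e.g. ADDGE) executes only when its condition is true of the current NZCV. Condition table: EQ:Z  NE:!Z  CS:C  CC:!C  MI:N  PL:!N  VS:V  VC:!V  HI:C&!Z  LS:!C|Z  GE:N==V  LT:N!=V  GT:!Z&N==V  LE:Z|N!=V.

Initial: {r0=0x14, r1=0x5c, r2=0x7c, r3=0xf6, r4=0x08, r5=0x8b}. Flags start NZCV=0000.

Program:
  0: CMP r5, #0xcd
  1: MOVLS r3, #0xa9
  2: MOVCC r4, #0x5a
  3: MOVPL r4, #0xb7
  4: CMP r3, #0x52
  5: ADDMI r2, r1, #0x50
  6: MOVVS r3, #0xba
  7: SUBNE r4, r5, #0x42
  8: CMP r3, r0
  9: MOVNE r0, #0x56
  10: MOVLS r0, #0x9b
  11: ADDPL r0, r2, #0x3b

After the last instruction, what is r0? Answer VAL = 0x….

[0] flags=1000 → (cmp)
[1] flags=1000 LS?T → r3=0xa9
[2] flags=1000 CC?T → r4=0x5a
[3] flags=1000 PL?F → skip
[4] flags=0011 → (cmp)
[5] flags=0011 MI?F → skip
[6] flags=0011 VS?T → r3=0xba
[7] flags=0011 NE?T → r4=0x49
[8] flags=1010 → (cmp)
[9] flags=1010 NE?T → r0=0x56
[10] flags=1010 LS?F → skip
[11] flags=1010 PL?F → skip

VAL = 0x56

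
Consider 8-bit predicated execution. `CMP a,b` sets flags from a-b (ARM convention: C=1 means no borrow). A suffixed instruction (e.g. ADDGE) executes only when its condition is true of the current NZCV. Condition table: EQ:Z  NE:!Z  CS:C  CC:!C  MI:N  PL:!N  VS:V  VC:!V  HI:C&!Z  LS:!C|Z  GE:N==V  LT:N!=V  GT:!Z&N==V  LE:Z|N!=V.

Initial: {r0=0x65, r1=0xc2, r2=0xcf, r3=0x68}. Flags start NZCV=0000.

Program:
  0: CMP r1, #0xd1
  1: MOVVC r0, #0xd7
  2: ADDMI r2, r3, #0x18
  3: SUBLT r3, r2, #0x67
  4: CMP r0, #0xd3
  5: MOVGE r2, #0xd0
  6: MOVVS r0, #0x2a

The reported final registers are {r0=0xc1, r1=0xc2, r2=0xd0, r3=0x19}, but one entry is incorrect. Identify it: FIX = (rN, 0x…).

0: ✓ CMP  NZCV=1000
1: ✓ MOVVC  r0←0xd7
2: ✓ ADDMI  r2←0x80
3: ✓ SUBLT  r3←0x19
4: ✓ CMP  NZCV=0010
5: ✓ MOVGE  r2←0xd0
6: · MOVVS

FIX = (r0, 0xd7)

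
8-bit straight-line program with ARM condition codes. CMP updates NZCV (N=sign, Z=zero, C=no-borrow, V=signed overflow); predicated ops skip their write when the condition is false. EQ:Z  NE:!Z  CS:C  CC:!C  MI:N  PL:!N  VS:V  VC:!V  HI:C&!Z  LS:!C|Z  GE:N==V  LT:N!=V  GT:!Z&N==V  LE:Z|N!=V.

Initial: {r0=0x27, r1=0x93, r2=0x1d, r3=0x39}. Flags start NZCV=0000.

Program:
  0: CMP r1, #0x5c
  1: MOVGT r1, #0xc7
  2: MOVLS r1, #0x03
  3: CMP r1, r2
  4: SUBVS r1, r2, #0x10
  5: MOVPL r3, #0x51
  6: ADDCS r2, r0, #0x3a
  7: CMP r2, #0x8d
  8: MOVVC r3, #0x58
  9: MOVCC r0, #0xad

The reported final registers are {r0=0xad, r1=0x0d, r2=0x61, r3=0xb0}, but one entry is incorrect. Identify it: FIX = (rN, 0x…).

FIX = (r3, 0x51)

[0] flags=0011 → (cmp)
[1] flags=0011 GT?F → skip
[2] flags=0011 LS?F → skip
[3] flags=0011 → (cmp)
[4] flags=0011 VS?T → r1=0x0d
[5] flags=0011 PL?T → r3=0x51
[6] flags=0011 CS?T → r2=0x61
[7] flags=1001 → (cmp)
[8] flags=1001 VC?F → skip
[9] flags=1001 CC?T → r0=0xad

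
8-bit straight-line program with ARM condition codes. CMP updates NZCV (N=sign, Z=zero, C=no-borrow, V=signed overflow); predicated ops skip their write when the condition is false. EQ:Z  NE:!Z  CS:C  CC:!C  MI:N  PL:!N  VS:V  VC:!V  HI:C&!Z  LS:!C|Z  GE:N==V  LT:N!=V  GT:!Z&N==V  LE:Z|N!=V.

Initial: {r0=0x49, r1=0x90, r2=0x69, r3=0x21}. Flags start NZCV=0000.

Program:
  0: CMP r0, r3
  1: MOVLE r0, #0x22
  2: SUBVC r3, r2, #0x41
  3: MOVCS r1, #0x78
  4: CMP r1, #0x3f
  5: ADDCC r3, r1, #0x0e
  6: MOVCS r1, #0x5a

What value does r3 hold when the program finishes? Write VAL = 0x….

[0] flags=0010 → (cmp)
[1] flags=0010 LE?F → skip
[2] flags=0010 VC?T → r3=0x28
[3] flags=0010 CS?T → r1=0x78
[4] flags=0010 → (cmp)
[5] flags=0010 CC?F → skip
[6] flags=0010 CS?T → r1=0x5a

VAL = 0x28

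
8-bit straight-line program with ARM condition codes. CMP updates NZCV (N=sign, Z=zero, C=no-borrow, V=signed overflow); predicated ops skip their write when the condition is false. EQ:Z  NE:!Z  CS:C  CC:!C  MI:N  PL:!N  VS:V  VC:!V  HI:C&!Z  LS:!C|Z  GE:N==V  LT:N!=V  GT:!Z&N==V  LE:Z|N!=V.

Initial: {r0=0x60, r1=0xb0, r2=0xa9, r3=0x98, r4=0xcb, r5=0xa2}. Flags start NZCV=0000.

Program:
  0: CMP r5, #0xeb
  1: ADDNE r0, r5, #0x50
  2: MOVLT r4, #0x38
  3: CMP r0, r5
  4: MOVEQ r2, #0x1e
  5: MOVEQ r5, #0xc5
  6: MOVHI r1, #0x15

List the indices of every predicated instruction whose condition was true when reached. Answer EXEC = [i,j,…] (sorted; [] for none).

EXEC = [1,2,6]

0: ✓ CMP  NZCV=1000
1: ✓ ADDNE  r0←0xf2
2: ✓ MOVLT  r4←0x38
3: ✓ CMP  NZCV=0010
4: · MOVEQ
5: · MOVEQ
6: ✓ MOVHI  r1←0x15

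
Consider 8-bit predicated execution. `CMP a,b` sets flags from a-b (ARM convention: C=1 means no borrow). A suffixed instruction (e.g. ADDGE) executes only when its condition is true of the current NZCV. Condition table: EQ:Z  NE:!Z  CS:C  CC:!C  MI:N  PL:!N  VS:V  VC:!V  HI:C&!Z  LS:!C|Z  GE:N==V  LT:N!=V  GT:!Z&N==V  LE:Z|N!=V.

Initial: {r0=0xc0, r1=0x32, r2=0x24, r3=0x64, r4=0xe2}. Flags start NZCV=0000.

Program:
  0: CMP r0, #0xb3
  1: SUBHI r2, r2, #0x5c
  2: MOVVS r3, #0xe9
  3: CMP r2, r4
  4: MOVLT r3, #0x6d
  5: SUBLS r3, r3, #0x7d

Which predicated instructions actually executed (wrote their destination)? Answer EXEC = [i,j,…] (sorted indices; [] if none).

EXEC = [1,4,5]

0: ✓ CMP  NZCV=0010
1: ✓ SUBHI  r2←0xc8
2: · MOVVS
3: ✓ CMP  NZCV=1000
4: ✓ MOVLT  r3←0x6d
5: ✓ SUBLS  r3←0xf0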